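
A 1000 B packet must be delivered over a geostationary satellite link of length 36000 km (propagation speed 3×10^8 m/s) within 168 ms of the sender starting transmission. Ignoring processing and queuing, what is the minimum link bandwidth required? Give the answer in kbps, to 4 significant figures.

166.7 kbps

L = 8000 bits.
Propagation delay = 36000000 / 300000000 = 120 ms.
Transmission budget = 168 − 120 = 48 ms.
R ≥ L / t_tx = 8000 bits / 0.048 s = 166.7 kbps.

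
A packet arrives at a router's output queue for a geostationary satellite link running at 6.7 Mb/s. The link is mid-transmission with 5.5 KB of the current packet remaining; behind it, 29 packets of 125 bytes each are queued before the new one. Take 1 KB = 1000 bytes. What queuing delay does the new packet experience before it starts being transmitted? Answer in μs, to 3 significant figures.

Each queued packet: L/R = 1000/6700000 = 149.254 μs.
29 queued → 4328.36 μs.
Plus remaining 44000 bits of current packet: 6567.16 μs.
Queuing delay = 10900 μs.

10900 μs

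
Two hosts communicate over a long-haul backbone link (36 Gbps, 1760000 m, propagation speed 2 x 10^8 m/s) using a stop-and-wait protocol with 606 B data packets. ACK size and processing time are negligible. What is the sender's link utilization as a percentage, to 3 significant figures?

t_tx = L/R = 4848/36000000000 = 1.34667e-07 s.
t_prop = 1760000/200000000 = 0.0088 s; RTT = 0.0176 s.
Cycle = t_tx + RTT = 0.0176001 s.
Utilization = t_tx / cycle = 1.34667e-07/0.0176001 = 0.000765 %.

0.000765 %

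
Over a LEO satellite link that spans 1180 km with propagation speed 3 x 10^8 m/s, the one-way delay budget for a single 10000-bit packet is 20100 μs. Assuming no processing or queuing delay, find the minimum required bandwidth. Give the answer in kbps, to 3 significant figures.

619 kbps

Propagation delay = 1180000 / 300000000 = 3933.33 μs.
Transmission budget = 20100 − 3933.33 = 16166.7 μs.
R ≥ L / t_tx = 10000 bits / 0.0161667 s = 619 kbps.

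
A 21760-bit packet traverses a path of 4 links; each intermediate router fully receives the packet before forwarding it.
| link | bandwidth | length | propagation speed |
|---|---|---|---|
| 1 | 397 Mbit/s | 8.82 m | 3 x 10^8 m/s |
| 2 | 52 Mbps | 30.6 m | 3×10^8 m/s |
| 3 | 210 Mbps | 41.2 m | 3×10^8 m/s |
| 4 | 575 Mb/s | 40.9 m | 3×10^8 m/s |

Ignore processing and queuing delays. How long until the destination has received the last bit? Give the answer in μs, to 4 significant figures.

Transmission delays (L/R per hop): 54.8111, 418.462, 103.619, 37.8435 μs; sum = 614.735 μs.
Propagation delays (d/s per hop): 0.0294, 0.102, 0.137333, 0.136333 μs; sum = 0.405067 μs.
End-to-end = 615.1 μs.

615.1 μs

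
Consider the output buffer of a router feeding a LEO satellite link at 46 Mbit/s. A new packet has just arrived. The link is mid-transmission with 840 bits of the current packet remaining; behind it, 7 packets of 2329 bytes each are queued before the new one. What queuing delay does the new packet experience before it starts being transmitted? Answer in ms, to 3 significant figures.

Each queued packet: L/R = 18632/46000000 = 0.405043 ms.
7 queued → 2.8353 ms.
Plus remaining 840 bits of current packet: 0.0182609 ms.
Queuing delay = 2.85 ms.

2.85 ms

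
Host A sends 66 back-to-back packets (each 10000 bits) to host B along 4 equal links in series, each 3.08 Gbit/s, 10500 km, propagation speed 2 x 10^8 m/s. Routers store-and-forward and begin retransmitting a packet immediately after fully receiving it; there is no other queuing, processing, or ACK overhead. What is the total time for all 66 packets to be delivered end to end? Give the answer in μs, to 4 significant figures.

210200 μs

Per-hop transmission t_tx = L/R = 10000/3080000000 = 3.24675 μs.
Per-hop propagation t_prop = 10500000/200000000 = 52500 μs.
Pipeline fill: first packet needs 4·t_tx to clear all hops; remaining 65 packets each add one t_tx.
Total = (4+66-1)·t_tx + 4·t_prop = 69·3.24675 + 4·52500 = 210200 μs.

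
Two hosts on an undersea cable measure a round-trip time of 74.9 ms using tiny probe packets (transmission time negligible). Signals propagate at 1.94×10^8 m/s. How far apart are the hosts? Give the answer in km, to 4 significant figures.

One-way propagation = RTT/2 = 37.45 ms.
d = s × t = 194000000 × 0.03745 = 7265 km.

7265 km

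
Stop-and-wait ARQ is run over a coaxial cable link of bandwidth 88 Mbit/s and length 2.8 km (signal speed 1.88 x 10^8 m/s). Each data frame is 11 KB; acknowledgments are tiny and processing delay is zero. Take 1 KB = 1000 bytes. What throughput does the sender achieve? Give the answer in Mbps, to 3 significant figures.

t_tx = L/R = 88000/88000000 = 0.001 s.
t_prop = 2800/188000000 = 1.48936e-05 s; RTT = 2.97872e-05 s.
Cycle = t_tx + RTT = 0.00102979 s.
Throughput = L / cycle = 88000 / 0.00102979 = 85.5 Mbps.

85.5 Mbps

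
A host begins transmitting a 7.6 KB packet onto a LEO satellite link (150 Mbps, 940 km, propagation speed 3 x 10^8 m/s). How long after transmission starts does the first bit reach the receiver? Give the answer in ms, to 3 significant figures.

3.13 ms

First bit experiences only propagation delay: d/s = 940000/300000000 = 3.13 ms.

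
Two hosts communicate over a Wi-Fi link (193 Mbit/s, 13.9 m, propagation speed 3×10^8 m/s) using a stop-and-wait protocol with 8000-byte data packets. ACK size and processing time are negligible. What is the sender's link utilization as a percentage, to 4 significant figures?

t_tx = L/R = 64000/193000000 = 0.000331606 s.
t_prop = 13.9/300000000 = 4.63333e-08 s; RTT = 9.26667e-08 s.
Cycle = t_tx + RTT = 0.000331699 s.
Utilization = t_tx / cycle = 0.000331606/0.000331699 = 99.97 %.

99.97 %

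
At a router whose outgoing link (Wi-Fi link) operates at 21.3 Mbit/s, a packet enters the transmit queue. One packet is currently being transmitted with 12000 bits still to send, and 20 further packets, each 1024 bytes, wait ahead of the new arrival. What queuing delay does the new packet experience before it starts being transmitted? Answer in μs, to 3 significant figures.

Each queued packet: L/R = 8192/21300000 = 384.601 μs.
20 queued → 7692.02 μs.
Plus remaining 12000 bits of current packet: 563.38 μs.
Queuing delay = 8260 μs.

8260 μs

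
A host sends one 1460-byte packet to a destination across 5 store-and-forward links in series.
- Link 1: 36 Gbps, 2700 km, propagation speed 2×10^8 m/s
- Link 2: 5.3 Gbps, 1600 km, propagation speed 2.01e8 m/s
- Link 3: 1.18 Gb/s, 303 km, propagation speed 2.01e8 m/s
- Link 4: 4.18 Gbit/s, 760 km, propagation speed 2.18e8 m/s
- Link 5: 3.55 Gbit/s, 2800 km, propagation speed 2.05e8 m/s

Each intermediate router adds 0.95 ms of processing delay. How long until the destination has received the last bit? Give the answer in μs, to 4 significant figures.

L = 1460 × 8 = 11680 bits.
Transmission delays (L/R per hop): 0.324444, 2.20377, 9.89831, 2.79426, 3.29014 μs; sum = 18.5109 μs.
Propagation delays (d/s per hop): 13500, 7960.2, 1507.46, 3486.24, 13658.5 μs; sum = 40112.4 μs.
Processing at 4 router(s): 4 × 0.95 ms = 3800 μs.
End-to-end = 43930 μs.

43930 μs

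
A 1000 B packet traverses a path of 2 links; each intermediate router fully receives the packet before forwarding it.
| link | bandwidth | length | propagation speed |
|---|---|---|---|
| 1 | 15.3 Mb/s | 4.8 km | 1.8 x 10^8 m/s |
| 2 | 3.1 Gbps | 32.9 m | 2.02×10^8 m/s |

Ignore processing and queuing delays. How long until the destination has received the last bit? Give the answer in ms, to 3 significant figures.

L = 1000 × 8 = 8000 bits.
Transmission delays (L/R per hop): 0.522876, 0.00258065 ms; sum = 0.525456 ms.
Propagation delays (d/s per hop): 0.0266667, 0.000162871 ms; sum = 0.0268295 ms.
End-to-end = 0.552 ms.

0.552 ms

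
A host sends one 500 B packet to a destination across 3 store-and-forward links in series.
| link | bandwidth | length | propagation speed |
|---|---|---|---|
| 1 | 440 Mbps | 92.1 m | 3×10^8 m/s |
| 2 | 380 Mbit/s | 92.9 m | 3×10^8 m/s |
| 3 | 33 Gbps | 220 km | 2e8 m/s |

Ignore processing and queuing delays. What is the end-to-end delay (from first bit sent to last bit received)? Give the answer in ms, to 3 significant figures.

1.12 ms

L = 500 × 8 = 4000 bits.
Transmission delays (L/R per hop): 0.00909091, 0.0105263, 0.000121212 ms; sum = 0.0197384 ms.
Propagation delays (d/s per hop): 0.000307, 0.000309667, 1.1 ms; sum = 1.10062 ms.
End-to-end = 1.12 ms.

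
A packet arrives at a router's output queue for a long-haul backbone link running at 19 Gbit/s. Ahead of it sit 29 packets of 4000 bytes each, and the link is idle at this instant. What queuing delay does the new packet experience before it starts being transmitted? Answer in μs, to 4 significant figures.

Each queued packet: L/R = 32000/19000000000 = 1.68421 μs.
29 queued → 48.8421 μs.
Queuing delay = 48.84 μs.

48.84 μs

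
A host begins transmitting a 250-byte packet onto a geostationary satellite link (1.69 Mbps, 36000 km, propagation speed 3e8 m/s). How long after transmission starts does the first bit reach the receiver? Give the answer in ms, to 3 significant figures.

First bit experiences only propagation delay: d/s = 36000000/300000000 = 120 ms.

120 ms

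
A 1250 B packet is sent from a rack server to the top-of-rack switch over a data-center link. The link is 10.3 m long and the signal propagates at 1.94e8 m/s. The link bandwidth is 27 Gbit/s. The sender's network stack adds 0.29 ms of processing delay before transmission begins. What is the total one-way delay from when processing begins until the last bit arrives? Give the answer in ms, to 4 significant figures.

0.2904 ms

L = 1250 × 8 = 10000 bits.
Transmission delay = L/R = 10000 / 27000000000 = 0.00037037 ms.
Propagation delay = d/s = 10.3 m / 194000000 m/s = 5.30928e-05 ms.
Plus processing delay 0.29 ms = 0.29 ms.
Total = 0.2904 ms.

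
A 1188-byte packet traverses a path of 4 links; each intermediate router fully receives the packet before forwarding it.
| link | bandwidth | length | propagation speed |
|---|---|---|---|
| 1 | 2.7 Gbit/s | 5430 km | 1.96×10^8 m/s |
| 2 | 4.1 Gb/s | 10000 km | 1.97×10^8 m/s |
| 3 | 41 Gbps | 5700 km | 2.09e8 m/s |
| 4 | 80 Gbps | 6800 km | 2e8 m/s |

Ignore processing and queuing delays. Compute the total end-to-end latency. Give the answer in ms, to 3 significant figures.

L = 1188 × 8 = 9504 bits.
Transmission delays (L/R per hop): 0.00352, 0.00231805, 0.000231805, 0.0001188 ms; sum = 0.00618865 ms.
Propagation delays (d/s per hop): 27.7041, 50.7614, 27.2727, 34 ms; sum = 139.738 ms.
End-to-end = 140 ms.

140 ms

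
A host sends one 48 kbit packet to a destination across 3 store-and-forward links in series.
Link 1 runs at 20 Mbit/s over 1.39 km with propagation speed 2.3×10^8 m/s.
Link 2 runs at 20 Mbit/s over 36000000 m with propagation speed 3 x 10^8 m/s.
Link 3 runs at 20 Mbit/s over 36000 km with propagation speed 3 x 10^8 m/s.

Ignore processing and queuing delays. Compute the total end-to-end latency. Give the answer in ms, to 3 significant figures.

L = 48000 bits.
Transmission delay per hop = L/R = 48000/20000000 = 2.4 ms; 3 hops → 7.2 ms.
Propagation delays (d/s per hop): 0.00604348, 120, 120 ms; sum = 240.006 ms.
End-to-end = 247 ms.

247 ms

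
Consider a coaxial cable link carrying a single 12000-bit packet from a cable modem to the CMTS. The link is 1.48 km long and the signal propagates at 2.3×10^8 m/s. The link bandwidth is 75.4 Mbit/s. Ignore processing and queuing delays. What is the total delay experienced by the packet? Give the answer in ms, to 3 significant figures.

Transmission delay = L/R = 12000 / 75400000 = 0.159151 ms.
Propagation delay = d/s = 1480 m / 2.3e+08 m/s = 0.00643478 ms.
Total = 0.166 ms.

0.166 ms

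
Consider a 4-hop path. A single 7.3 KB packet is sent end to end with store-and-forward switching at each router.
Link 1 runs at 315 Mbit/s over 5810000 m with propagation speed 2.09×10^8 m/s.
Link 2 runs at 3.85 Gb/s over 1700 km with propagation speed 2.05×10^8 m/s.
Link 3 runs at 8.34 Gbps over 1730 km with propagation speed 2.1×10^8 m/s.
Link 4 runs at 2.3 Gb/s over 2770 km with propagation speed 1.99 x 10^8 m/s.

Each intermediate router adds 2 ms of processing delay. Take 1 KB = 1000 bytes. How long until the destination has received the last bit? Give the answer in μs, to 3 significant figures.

L = 58400 bits.
Transmission delays (L/R per hop): 185.397, 15.1688, 7.0024, 25.3913 μs; sum = 232.959 μs.
Propagation delays (d/s per hop): 27799, 8292.68, 8238.1, 13919.6 μs; sum = 58249.4 μs.
Processing at 3 router(s): 3 × 2 ms = 6000 μs.
End-to-end = 64500 μs.

64500 μs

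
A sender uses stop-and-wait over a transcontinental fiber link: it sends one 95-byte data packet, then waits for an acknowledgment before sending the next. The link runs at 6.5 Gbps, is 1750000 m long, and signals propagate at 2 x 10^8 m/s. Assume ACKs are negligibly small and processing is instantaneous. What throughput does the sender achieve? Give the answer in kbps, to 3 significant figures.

t_tx = L/R = 760/6500000000 = 1.16923e-07 s.
t_prop = 1750000/200000000 = 0.00875 s; RTT = 0.0175 s.
Cycle = t_tx + RTT = 0.0175001 s.
Throughput = L / cycle = 760 / 0.0175001 = 43.4 kbps.

43.4 kbps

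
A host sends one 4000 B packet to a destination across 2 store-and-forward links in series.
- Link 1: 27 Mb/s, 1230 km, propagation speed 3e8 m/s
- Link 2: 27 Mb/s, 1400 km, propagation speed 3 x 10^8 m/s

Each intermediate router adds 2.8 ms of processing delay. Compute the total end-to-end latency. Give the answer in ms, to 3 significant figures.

13.9 ms

L = 4000 × 8 = 32000 bits.
Transmission delay per hop = L/R = 32000/27000000 = 1.18519 ms; 2 hops → 2.37037 ms.
Propagation delays (d/s per hop): 4.1, 4.66667 ms; sum = 8.76667 ms.
Processing at 1 router(s): 1 × 2.8 ms = 2.8 ms.
End-to-end = 13.9 ms.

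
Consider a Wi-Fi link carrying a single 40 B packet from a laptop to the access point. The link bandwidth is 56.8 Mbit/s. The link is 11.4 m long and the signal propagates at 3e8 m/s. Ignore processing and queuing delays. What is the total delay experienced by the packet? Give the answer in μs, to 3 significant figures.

L = 40 × 8 = 320 bits.
Transmission delay = L/R = 320 / 56800000 = 5.6338 μs.
Propagation delay = d/s = 11.4 m / 300000000 m/s = 0.038 μs.
Total = 5.67 μs.

5.67 μs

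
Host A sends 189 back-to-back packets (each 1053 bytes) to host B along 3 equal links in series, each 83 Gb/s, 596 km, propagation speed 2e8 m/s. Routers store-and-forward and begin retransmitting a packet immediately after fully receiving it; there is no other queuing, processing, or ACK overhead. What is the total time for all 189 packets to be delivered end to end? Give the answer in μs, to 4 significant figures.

Per-hop transmission t_tx = L/R = 8424/83000000000 = 0.101494 μs.
Per-hop propagation t_prop = 596000/200000000 = 2980 μs.
Pipeline fill: first packet needs 3·t_tx to clear all hops; remaining 188 packets each add one t_tx.
Total = (3+189-1)·t_tx + 3·t_prop = 191·0.101494 + 3·2980 = 8959 μs.

8959 μs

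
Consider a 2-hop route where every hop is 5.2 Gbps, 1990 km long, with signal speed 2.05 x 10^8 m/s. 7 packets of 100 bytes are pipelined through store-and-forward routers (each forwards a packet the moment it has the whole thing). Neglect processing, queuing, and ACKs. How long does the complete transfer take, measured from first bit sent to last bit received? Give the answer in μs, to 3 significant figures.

Per-hop transmission t_tx = L/R = 800/5200000000 = 0.153846 μs.
Per-hop propagation t_prop = 1990000/2.05e+08 = 9707.32 μs.
Pipeline fill: first packet needs 2·t_tx to clear all hops; remaining 6 packets each add one t_tx.
Total = (2+7-1)·t_tx + 2·t_prop = 8·0.153846 + 2·9707.32 = 19400 μs.

19400 μs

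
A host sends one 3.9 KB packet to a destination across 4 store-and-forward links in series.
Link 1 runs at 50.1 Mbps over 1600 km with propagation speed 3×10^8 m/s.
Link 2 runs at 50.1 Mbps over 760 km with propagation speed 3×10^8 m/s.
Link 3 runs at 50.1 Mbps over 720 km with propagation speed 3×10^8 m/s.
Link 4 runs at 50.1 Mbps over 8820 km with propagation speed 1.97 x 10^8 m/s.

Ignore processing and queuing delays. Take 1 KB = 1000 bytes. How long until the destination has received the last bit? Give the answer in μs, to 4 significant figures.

L = 31200 bits.
Transmission delay per hop = L/R = 31200/50100000 = 622.754 μs; 4 hops → 2491.02 μs.
Propagation delays (d/s per hop): 5333.33, 2533.33, 2400, 44771.6 μs; sum = 55038.2 μs.
End-to-end = 57530 μs.

57530 μs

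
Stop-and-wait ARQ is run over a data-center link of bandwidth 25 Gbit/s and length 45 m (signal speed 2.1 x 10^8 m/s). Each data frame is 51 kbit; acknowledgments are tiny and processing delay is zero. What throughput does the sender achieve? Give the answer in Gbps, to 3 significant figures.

20.7 Gbps

t_tx = L/R = 51000/25000000000 = 2.04e-06 s.
t_prop = 45/210000000 = 2.14286e-07 s; RTT = 4.28571e-07 s.
Cycle = t_tx + RTT = 2.46857e-06 s.
Throughput = L / cycle = 51000 / 2.46857e-06 = 20.7 Gbps.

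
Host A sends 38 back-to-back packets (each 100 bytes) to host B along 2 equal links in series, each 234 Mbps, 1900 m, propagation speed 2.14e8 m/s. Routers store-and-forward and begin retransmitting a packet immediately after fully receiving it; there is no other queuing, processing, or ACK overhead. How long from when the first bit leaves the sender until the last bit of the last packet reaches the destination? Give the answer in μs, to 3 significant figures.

Per-hop transmission t_tx = L/R = 800/234000000 = 3.4188 μs.
Per-hop propagation t_prop = 1900/214000000 = 8.8785 μs.
Pipeline fill: first packet needs 2·t_tx to clear all hops; remaining 37 packets each add one t_tx.
Total = (2+38-1)·t_tx + 2·t_prop = 39·3.4188 + 2·8.8785 = 151 μs.

151 μs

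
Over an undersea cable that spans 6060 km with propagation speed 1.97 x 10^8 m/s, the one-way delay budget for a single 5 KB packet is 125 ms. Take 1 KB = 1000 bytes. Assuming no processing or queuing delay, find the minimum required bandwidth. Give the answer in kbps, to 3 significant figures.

424 kbps

L = 40000 bits.
Propagation delay = 6060000 / 197000000 = 30.7614 ms.
Transmission budget = 125 − 30.7614 = 94.2386 ms.
R ≥ L / t_tx = 40000 bits / 0.0942386 s = 424 kbps.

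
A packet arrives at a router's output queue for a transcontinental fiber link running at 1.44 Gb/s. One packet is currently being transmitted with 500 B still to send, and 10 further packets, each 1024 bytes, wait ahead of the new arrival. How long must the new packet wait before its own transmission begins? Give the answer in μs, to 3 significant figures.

Each queued packet: L/R = 8192/1440000000 = 5.68889 μs.
10 queued → 56.8889 μs.
Plus remaining 4000 bits of current packet: 2.77778 μs.
Queuing delay = 59.7 μs.

59.7 μs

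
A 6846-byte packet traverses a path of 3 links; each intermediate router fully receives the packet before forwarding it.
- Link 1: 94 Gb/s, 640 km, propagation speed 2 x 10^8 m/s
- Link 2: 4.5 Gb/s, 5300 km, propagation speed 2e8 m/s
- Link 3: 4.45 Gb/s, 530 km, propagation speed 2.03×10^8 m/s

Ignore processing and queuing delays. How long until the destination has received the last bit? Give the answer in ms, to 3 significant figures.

L = 6846 × 8 = 54768 bits.
Transmission delays (L/R per hop): 0.000582638, 0.0121707, 0.0123074 ms; sum = 0.0250607 ms.
Propagation delays (d/s per hop): 3.2, 26.5, 2.61084 ms; sum = 32.3108 ms.
End-to-end = 32.3 ms.

32.3 ms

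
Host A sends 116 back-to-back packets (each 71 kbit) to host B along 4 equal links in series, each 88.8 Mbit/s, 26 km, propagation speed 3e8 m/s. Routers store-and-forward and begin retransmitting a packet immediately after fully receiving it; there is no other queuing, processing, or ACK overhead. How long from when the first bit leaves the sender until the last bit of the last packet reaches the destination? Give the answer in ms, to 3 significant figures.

95.5 ms

Per-hop transmission t_tx = L/R = 71000/88800000 = 0.79955 ms.
Per-hop propagation t_prop = 26000/300000000 = 0.0866667 ms.
Pipeline fill: first packet needs 4·t_tx to clear all hops; remaining 115 packets each add one t_tx.
Total = (4+116-1)·t_tx + 4·t_prop = 119·0.79955 + 4·0.0866667 = 95.5 ms.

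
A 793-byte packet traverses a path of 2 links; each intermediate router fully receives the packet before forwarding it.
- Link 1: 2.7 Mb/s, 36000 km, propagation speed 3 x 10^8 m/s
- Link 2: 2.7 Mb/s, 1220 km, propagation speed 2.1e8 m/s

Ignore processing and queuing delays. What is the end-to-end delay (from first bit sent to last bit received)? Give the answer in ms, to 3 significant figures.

L = 793 × 8 = 6344 bits.
Transmission delay per hop = L/R = 6344/2700000 = 2.34963 ms; 2 hops → 4.69926 ms.
Propagation delays (d/s per hop): 120, 5.80952 ms; sum = 125.81 ms.
End-to-end = 131 ms.

131 ms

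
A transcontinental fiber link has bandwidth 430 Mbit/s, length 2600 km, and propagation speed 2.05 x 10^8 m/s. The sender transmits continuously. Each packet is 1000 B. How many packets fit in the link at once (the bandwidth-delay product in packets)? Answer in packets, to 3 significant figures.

682 packets

Propagation delay = 2600000 / 2.05e+08 = 0.0126829 s.
BDP = R × t_prop = 430000000 × 0.0126829 = 5453660 bits.
In packets of 8000 bits: 682 packets.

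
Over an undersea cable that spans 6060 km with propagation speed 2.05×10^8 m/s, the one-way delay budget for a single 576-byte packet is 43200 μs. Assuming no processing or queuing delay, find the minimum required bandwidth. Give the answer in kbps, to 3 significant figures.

L = 4608 bits.
Propagation delay = 6060000 / 2.05e+08 = 29561 μs.
Transmission budget = 43200 − 29561 = 13639 μs.
R ≥ L / t_tx = 4608 bits / 0.013639 s = 338 kbps.

338 kbps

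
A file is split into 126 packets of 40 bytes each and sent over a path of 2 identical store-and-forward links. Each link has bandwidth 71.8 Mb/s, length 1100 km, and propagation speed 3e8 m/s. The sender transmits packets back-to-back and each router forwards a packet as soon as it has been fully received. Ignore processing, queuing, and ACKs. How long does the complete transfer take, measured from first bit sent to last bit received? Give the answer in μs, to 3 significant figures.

7900 μs

Per-hop transmission t_tx = L/R = 320/71800000 = 4.45682 μs.
Per-hop propagation t_prop = 1100000/300000000 = 3666.67 μs.
Pipeline fill: first packet needs 2·t_tx to clear all hops; remaining 125 packets each add one t_tx.
Total = (2+126-1)·t_tx + 2·t_prop = 127·4.45682 + 2·3666.67 = 7900 μs.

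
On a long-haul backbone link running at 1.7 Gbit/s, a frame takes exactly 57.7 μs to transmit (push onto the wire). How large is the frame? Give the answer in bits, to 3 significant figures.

L = R × t_tx = 1700000000 b/s × 5.77e-05 s = 98090 bits.

98100 bits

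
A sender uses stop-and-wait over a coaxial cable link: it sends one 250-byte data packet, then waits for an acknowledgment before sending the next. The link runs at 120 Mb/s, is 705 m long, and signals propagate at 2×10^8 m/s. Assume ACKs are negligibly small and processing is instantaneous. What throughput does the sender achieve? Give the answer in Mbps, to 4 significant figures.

84.33 Mbps

t_tx = L/R = 2000/120000000 = 1.66667e-05 s.
t_prop = 705/200000000 = 3.525e-06 s; RTT = 7.05e-06 s.
Cycle = t_tx + RTT = 2.37167e-05 s.
Throughput = L / cycle = 2000 / 2.37167e-05 = 84.33 Mbps.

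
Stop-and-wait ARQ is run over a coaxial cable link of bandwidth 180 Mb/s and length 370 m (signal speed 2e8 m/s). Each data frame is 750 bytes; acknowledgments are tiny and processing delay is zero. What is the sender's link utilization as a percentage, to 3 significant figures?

90.0 %

t_tx = L/R = 6000/180000000 = 3.33333e-05 s.
t_prop = 370/200000000 = 1.85e-06 s; RTT = 3.7e-06 s.
Cycle = t_tx + RTT = 3.70333e-05 s.
Utilization = t_tx / cycle = 3.33333e-05/3.70333e-05 = 90.0 %.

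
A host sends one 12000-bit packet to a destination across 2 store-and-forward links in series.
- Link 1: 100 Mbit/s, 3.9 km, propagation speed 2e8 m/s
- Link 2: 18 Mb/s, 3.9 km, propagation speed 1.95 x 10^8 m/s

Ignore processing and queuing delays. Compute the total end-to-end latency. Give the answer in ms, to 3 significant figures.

Transmission delays (L/R per hop): 0.12, 0.666667 ms; sum = 0.786667 ms.
Propagation delays (d/s per hop): 0.0195, 0.02 ms; sum = 0.0395 ms.
End-to-end = 0.826 ms.

0.826 ms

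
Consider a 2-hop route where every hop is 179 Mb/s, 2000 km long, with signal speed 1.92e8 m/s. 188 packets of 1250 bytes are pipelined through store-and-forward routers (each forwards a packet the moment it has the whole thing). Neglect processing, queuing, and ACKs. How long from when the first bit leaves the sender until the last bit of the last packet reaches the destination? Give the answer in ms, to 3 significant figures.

Per-hop transmission t_tx = L/R = 10000/179000000 = 0.0558659 ms.
Per-hop propagation t_prop = 2000000/192000000 = 10.4167 ms.
Pipeline fill: first packet needs 2·t_tx to clear all hops; remaining 187 packets each add one t_tx.
Total = (2+188-1)·t_tx + 2·t_prop = 189·0.0558659 + 2·10.4167 = 31.4 ms.

31.4 ms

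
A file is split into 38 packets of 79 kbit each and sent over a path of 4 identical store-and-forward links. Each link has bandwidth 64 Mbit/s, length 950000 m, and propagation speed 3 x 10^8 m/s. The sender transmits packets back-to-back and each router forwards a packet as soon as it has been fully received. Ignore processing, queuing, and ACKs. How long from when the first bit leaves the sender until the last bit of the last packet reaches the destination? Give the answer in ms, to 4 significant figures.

63.28 ms

Per-hop transmission t_tx = L/R = 79000/64000000 = 1.23438 ms.
Per-hop propagation t_prop = 950000/300000000 = 3.16667 ms.
Pipeline fill: first packet needs 4·t_tx to clear all hops; remaining 37 packets each add one t_tx.
Total = (4+38-1)·t_tx + 4·t_prop = 41·1.23438 + 4·3.16667 = 63.28 ms.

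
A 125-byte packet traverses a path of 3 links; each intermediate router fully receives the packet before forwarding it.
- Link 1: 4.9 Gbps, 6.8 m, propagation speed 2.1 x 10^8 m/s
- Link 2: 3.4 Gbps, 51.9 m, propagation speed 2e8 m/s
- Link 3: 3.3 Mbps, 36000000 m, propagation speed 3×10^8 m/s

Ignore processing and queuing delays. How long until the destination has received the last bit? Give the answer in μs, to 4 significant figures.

L = 125 × 8 = 1000 bits.
Transmission delays (L/R per hop): 0.204082, 0.294118, 303.03 μs; sum = 303.529 μs.
Propagation delays (d/s per hop): 0.032381, 0.2595, 120000 μs; sum = 120000 μs.
End-to-end = 120300 μs.

120300 μs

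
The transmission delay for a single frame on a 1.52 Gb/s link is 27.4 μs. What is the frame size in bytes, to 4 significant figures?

L = R × t_tx = 1520000000 b/s × 2.74e-05 s = 41648 bits.
In bytes: 41648 / 8 = 5206 bytes.

5206 bytes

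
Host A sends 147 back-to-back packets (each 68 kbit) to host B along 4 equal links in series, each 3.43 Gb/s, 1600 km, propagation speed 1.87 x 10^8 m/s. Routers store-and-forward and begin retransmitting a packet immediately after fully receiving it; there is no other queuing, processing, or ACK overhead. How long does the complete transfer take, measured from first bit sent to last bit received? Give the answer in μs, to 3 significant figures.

Per-hop transmission t_tx = L/R = 68000/3430000000 = 19.8251 μs.
Per-hop propagation t_prop = 1600000/187000000 = 8556.15 μs.
Pipeline fill: first packet needs 4·t_tx to clear all hops; remaining 146 packets each add one t_tx.
Total = (4+147-1)·t_tx + 4·t_prop = 150·19.8251 + 4·8556.15 = 37200 μs.

37200 μs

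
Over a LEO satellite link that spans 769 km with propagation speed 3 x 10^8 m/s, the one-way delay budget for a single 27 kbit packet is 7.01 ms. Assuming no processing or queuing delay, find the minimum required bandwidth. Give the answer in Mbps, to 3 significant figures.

6.07 Mbps

Propagation delay = 769000 / 300000000 = 2.56333 ms.
Transmission budget = 7.01 − 2.56333 = 4.44667 ms.
R ≥ L / t_tx = 27000 bits / 0.00444667 s = 6.07 Mbps.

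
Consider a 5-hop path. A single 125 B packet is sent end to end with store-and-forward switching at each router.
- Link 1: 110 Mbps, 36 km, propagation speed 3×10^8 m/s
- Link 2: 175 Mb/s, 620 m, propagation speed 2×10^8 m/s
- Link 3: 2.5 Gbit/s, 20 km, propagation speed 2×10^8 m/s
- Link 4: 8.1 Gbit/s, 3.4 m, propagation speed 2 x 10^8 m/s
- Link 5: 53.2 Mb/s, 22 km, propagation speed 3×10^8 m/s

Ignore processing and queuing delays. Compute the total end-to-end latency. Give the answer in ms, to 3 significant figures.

0.331 ms

L = 125 × 8 = 1000 bits.
Transmission delays (L/R per hop): 0.00909091, 0.00571429, 0.0004, 0.000123457, 0.018797 ms; sum = 0.0341256 ms.
Propagation delays (d/s per hop): 0.12, 0.0031, 0.1, 1.7e-05, 0.0733333 ms; sum = 0.29645 ms.
End-to-end = 0.331 ms.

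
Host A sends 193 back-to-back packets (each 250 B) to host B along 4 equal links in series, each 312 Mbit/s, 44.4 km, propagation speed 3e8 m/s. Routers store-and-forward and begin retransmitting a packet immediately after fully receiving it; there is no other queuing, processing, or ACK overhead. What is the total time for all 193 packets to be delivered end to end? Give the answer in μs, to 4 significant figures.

Per-hop transmission t_tx = L/R = 2000/312000000 = 6.41026 μs.
Per-hop propagation t_prop = 44400/300000000 = 148 μs.
Pipeline fill: first packet needs 4·t_tx to clear all hops; remaining 192 packets each add one t_tx.
Total = (4+193-1)·t_tx + 4·t_prop = 196·6.41026 + 4·148 = 1848 μs.

1848 μs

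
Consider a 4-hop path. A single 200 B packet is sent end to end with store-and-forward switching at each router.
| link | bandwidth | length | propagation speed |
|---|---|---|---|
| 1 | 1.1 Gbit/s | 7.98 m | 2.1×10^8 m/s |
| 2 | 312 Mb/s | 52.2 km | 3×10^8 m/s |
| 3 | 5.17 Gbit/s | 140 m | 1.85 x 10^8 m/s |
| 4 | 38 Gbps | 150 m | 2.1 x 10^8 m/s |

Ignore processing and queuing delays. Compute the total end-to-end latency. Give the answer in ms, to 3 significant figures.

L = 200 × 8 = 1600 bits.
Transmission delays (L/R per hop): 0.00145455, 0.00512821, 0.000309478, 4.21053e-05 ms; sum = 0.00693433 ms.
Propagation delays (d/s per hop): 3.8e-05, 0.174, 0.000756757, 0.000714286 ms; sum = 0.175509 ms.
End-to-end = 0.182 ms.

0.182 ms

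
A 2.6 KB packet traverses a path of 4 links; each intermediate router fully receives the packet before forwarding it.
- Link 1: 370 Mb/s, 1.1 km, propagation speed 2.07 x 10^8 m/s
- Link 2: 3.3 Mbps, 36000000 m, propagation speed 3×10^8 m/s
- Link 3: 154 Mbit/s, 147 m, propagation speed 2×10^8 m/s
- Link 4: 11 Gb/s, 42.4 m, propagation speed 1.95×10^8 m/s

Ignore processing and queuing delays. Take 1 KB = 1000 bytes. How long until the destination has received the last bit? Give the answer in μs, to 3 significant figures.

L = 20800 bits.
Transmission delays (L/R per hop): 56.2162, 6303.03, 135.065, 1.89091 μs; sum = 6496.2 μs.
Propagation delays (d/s per hop): 5.31401, 120000, 0.735, 0.217436 μs; sum = 120006 μs.
End-to-end = 127000 μs.

127000 μs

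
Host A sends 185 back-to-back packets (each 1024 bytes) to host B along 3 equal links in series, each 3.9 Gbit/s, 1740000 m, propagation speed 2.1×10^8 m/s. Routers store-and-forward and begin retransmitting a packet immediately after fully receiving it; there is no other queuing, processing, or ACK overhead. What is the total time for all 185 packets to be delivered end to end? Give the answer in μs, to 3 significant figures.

25200 μs

Per-hop transmission t_tx = L/R = 8192/3900000000 = 2.10051 μs.
Per-hop propagation t_prop = 1740000/210000000 = 8285.71 μs.
Pipeline fill: first packet needs 3·t_tx to clear all hops; remaining 184 packets each add one t_tx.
Total = (3+185-1)·t_tx + 3·t_prop = 187·2.10051 + 3·8285.71 = 25200 μs.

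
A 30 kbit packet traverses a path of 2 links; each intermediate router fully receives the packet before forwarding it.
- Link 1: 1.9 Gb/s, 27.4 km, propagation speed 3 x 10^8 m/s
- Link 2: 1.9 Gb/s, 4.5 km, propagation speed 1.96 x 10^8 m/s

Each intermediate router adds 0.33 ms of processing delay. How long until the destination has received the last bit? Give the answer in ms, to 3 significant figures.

L = 30000 bits.
Transmission delay per hop = L/R = 30000/1900000000 = 0.0157895 ms; 2 hops → 0.0315789 ms.
Propagation delays (d/s per hop): 0.0913333, 0.0229592 ms; sum = 0.114293 ms.
Processing at 1 router(s): 1 × 0.33 ms = 0.33 ms.
End-to-end = 0.476 ms.

0.476 ms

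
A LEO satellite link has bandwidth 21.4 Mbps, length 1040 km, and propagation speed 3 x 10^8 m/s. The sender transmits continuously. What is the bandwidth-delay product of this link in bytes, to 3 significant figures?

9270 bytes

Propagation delay = 1040000 / 300000000 = 0.00346667 s.
BDP = R × t_prop = 21400000 × 0.00346667 = 74186.7 bits.
In bytes: 74186.7/8 = 9270 bytes.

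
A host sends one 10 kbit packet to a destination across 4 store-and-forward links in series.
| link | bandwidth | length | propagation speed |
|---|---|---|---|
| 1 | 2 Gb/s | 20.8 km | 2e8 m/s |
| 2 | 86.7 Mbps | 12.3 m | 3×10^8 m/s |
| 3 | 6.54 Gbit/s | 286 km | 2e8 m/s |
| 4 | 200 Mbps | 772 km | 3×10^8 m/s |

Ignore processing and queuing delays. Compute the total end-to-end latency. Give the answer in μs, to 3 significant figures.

4280 μs

L = 10000 bits.
Transmission delays (L/R per hop): 5, 115.34, 1.52905, 50 μs; sum = 171.869 μs.
Propagation delays (d/s per hop): 104, 0.041, 1430, 2573.33 μs; sum = 4107.37 μs.
End-to-end = 4280 μs.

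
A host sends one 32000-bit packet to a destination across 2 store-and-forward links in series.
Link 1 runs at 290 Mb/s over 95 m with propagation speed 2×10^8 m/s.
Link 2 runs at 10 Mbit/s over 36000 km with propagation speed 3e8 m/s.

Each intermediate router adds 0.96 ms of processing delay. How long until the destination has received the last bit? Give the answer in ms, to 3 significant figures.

Transmission delays (L/R per hop): 0.110345, 3.2 ms; sum = 3.31034 ms.
Propagation delays (d/s per hop): 0.000475, 120 ms; sum = 120 ms.
Processing at 1 router(s): 1 × 0.96 ms = 0.96 ms.
End-to-end = 124 ms.

124 ms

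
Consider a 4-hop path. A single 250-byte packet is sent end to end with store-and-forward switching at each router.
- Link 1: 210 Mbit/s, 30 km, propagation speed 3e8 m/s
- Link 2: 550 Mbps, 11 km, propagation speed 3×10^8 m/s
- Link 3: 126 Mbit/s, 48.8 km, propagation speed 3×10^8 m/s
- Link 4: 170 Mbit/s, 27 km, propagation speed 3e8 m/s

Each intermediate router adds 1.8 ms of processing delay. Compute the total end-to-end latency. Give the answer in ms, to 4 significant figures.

5.830 ms

L = 250 × 8 = 2000 bits.
Transmission delays (L/R per hop): 0.00952381, 0.00363636, 0.015873, 0.0117647 ms; sum = 0.0407979 ms.
Propagation delays (d/s per hop): 0.1, 0.0366667, 0.162667, 0.09 ms; sum = 0.389333 ms.
Processing at 3 router(s): 3 × 1.8 ms = 5.4 ms.
End-to-end = 5.830 ms.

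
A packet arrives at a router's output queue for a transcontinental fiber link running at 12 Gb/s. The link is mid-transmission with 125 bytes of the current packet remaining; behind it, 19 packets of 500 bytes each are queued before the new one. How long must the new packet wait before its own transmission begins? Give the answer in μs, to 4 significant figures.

Each queued packet: L/R = 4000/12000000000 = 0.333333 μs.
19 queued → 6.33333 μs.
Plus remaining 1000 bits of current packet: 0.0833333 μs.
Queuing delay = 6.417 μs.

6.417 μs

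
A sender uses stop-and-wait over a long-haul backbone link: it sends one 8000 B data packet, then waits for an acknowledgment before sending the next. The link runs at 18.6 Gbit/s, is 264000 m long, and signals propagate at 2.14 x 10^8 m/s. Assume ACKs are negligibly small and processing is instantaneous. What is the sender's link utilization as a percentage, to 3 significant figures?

0.139 %

t_tx = L/R = 64000/18600000000 = 3.44086e-06 s.
t_prop = 264000/214000000 = 0.00123364 s; RTT = 0.00246729 s.
Cycle = t_tx + RTT = 0.00247073 s.
Utilization = t_tx / cycle = 3.44086e-06/0.00247073 = 0.139 %.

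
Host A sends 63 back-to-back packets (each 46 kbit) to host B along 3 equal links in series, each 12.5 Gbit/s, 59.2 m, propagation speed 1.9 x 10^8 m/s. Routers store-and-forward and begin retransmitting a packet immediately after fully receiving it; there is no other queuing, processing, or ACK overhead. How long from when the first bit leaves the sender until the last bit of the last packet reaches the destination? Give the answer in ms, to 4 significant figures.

0.2401 ms

Per-hop transmission t_tx = L/R = 46000/12500000000 = 0.00368 ms.
Per-hop propagation t_prop = 59.2/190000000 = 0.000311579 ms.
Pipeline fill: first packet needs 3·t_tx to clear all hops; remaining 62 packets each add one t_tx.
Total = (3+63-1)·t_tx + 3·t_prop = 65·0.00368 + 3·0.000311579 = 0.2401 ms.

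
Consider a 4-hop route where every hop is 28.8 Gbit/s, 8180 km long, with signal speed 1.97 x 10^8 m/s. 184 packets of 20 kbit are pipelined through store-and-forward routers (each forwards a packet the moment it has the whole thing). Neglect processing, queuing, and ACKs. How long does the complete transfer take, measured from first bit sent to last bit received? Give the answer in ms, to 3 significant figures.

Per-hop transmission t_tx = L/R = 20000/28800000000 = 0.000694444 ms.
Per-hop propagation t_prop = 8180000/197000000 = 41.5228 ms.
Pipeline fill: first packet needs 4·t_tx to clear all hops; remaining 183 packets each add one t_tx.
Total = (4+184-1)·t_tx + 4·t_prop = 187·0.000694444 + 4·41.5228 = 166 ms.

166 ms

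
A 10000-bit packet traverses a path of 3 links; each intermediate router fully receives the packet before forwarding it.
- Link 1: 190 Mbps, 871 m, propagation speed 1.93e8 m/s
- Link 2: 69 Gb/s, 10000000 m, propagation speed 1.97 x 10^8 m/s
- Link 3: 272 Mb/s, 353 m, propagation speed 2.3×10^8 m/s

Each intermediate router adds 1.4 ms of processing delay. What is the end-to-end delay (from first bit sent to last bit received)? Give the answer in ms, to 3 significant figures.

Transmission delays (L/R per hop): 0.0526316, 0.000144928, 0.0367647 ms; sum = 0.0895412 ms.
Propagation delays (d/s per hop): 0.00451295, 50.7614, 0.00153478 ms; sum = 50.7675 ms.
Processing at 2 router(s): 2 × 1.4 ms = 2.8 ms.
End-to-end = 53.7 ms.

53.7 ms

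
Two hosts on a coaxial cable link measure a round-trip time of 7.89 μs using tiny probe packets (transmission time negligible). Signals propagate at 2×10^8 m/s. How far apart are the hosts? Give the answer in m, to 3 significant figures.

789 m

One-way propagation = RTT/2 = 3.945 μs.
d = s × t = 200000000 × 3.945e-06 = 789 m.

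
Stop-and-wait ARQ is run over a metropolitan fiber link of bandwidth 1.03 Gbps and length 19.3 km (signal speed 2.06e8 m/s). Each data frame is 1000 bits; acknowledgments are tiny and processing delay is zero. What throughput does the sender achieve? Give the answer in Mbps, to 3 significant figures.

5.31 Mbps

t_tx = L/R = 1000/1030000000 = 9.70874e-07 s.
t_prop = 19300/206000000 = 9.36893e-05 s; RTT = 0.000187379 s.
Cycle = t_tx + RTT = 0.00018835 s.
Throughput = L / cycle = 1000 / 0.00018835 = 5.31 Mbps.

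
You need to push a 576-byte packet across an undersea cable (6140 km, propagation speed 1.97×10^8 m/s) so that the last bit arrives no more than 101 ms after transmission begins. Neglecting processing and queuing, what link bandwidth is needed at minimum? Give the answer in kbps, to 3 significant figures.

L = 4608 bits.
Propagation delay = 6140000 / 197000000 = 31.1675 ms.
Transmission budget = 101 − 31.1675 = 69.8325 ms.
R ≥ L / t_tx = 4608 bits / 0.0698325 s = 66.0 kbps.

66.0 kbps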